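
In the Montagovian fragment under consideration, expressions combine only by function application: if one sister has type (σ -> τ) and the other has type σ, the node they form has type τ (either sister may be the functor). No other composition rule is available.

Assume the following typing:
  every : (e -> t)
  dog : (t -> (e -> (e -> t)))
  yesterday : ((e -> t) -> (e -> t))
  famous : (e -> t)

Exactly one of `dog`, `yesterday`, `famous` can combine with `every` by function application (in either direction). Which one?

dog : (t -> (e -> (e -> t))) — neither side's domain matches the other.
yesterday — combines: yesterday : ((e -> t) -> (e -> t)) takes every : (e -> t) as argument, giving (e -> t).
famous : (e -> t) — neither side's domain matches the other.

yesterday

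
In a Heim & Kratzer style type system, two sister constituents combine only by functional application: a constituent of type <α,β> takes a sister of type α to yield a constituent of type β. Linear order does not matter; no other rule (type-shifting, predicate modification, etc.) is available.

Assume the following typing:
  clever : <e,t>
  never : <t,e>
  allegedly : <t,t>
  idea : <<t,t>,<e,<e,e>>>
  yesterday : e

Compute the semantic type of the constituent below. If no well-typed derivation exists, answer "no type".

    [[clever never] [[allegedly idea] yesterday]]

At [clever never]: neither <e,t> nor <t,e> can take the other as argument; the node is ill-typed.

no type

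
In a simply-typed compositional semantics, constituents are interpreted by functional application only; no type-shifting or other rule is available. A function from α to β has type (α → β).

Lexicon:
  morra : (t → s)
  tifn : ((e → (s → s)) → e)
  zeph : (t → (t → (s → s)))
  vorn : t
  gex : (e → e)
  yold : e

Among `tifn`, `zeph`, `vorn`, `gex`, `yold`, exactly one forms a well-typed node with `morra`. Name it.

vorn

tifn : ((e → (s → s)) → e) — does not combine with morra.
zeph : (t → (t → (s → s))) — does not combine with morra.
vorn — combines: morra : (t → s) takes vorn : t as argument, giving s.
gex : (e → e) — does not combine with morra.
yold : e — does not combine with morra.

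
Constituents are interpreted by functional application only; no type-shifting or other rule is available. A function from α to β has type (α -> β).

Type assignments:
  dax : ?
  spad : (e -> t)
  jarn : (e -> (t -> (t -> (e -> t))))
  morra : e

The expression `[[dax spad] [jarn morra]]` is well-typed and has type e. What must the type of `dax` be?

For [[dax spad] [jarn morra]] to have type e with [jarn morra] of type (t -> (t -> (e -> t))), [dax spad] must be the function: [dax spad] : ((t -> (t -> (e -> t))) -> e).
For [dax spad] to have type ((t -> (t -> (e -> t))) -> e) with spad of type (e -> t), dax must be the function: dax : ((e -> t) -> ((t -> (t -> (e -> t))) -> e)).

((e -> t) -> ((t -> (t -> (e -> t))) -> e))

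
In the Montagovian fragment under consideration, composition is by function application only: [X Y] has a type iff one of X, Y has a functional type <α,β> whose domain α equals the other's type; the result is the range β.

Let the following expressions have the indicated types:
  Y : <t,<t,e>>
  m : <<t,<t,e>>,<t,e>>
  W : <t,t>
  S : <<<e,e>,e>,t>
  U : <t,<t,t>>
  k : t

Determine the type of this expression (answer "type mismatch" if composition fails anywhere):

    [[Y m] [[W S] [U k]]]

[Y m] — m of type <<t,<t,e>>,<t,e>> combines with Y of type <t,<t,e>>: type <t,e>.
At [W S]: neither <t,t> nor <<<e,e>,e>,t> can take the other as argument; the node is ill-typed.

type mismatch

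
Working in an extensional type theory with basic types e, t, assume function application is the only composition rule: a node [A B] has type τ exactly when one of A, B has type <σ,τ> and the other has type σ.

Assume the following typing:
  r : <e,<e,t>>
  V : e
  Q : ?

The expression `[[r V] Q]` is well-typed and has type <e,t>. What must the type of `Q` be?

<<e,t>,<e,t>>

[[r V] Q] must have type <e,t>. The sister [r V] has type <e,t>; that is not a function onto <e,t>, so Q must be the functor, of type <<e,t>,<e,t>>.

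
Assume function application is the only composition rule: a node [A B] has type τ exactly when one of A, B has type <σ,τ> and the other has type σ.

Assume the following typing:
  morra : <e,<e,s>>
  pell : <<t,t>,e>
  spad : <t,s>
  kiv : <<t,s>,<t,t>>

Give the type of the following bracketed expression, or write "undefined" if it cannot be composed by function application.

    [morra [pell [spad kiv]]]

[spad kiv]: functor kiv : <<t,s>,<t,t>>, argument spad : <t,s>; result <t,t>.
[pell [spad kiv]]: functor pell : <<t,t>,e>, argument [spad kiv] : <t,t>; result e.
[morra [pell [spad kiv]]]: functor morra : <e,<e,s>>, argument [pell [spad kiv]] : e; result <e,s>.

<e,s>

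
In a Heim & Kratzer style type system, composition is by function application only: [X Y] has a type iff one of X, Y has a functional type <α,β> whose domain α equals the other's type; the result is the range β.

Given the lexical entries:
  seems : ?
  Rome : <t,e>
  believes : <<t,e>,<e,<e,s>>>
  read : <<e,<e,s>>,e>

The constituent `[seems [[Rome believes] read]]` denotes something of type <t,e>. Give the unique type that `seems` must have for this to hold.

<e,<t,e>>

At [seems [[Rome believes] read]] (required: <t,e>): [[Rome believes] read] is e, which is not a function with range <t,e>; hence seems is the functor — type <e,<t,e>>.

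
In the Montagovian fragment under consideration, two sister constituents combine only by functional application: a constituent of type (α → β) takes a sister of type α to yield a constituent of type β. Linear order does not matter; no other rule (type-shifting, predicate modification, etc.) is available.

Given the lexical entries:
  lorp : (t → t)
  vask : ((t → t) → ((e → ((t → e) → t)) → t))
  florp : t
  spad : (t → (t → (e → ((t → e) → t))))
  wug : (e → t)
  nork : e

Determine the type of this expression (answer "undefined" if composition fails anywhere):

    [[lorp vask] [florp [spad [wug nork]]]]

t

[lorp vask] — vask of type ((t → t) → ((e → ((t → e) → t)) → t)) combines with lorp of type (t → t): type ((e → ((t → e) → t)) → t).
[wug nork] — wug of type (e → t) combines with nork of type e: type t.
[spad [wug nork]] — spad of type (t → (t → (e → ((t → e) → t)))) combines with [wug nork] of type t: type (t → (e → ((t → e) → t))).
[florp [spad [wug nork]]] — [spad [wug nork]] of type (t → (e → ((t → e) → t))) combines with florp of type t: type (e → ((t → e) → t)).
[[lorp vask] [florp [spad [wug nork]]]] — [lorp vask] of type ((e → ((t → e) → t)) → t) combines with [florp [spad [wug nork]]] of type (e → ((t → e) → t)): type t.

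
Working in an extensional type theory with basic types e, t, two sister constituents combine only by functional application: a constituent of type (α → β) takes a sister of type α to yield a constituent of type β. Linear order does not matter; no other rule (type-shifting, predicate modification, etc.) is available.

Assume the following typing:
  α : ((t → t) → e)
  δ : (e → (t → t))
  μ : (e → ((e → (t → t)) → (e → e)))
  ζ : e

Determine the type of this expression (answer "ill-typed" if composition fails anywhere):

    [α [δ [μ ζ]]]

[μ ζ] — μ of type (e → ((e → (t → t)) → (e → e))) combines with ζ of type e: type ((e → (t → t)) → (e → e)).
[δ [μ ζ]] — [μ ζ] of type ((e → (t → t)) → (e → e)) combines with δ of type (e → (t → t)): type (e → e).
[α [δ [μ ζ]]]: ((t → t) → e) with (e → e) — neither is a function whose domain matches the other; composition fails here.

ill-typed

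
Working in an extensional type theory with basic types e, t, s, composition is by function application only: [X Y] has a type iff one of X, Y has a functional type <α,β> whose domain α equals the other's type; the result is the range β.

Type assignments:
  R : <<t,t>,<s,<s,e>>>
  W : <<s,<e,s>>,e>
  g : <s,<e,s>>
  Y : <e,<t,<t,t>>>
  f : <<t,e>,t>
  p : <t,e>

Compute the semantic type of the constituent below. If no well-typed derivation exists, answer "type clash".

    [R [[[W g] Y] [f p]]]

[W g]: W is <<s,<e,s>>,e>, g is <s,<e,s>>; result e.
[[W g] Y]: Y is <e,<t,<t,t>>>, [W g] is e; result <t,<t,t>>.
[f p]: f is <<t,e>,t>, p is <t,e>; result t.
[[[W g] Y] [f p]]: [[W g] Y] is <t,<t,t>>, [f p] is t; result <t,t>.
[R [[[W g] Y] [f p]]]: R is <<t,t>,<s,<s,e>>>, [[[W g] Y] [f p]] is <t,t>; result <s,<s,e>>.

<s,<s,e>>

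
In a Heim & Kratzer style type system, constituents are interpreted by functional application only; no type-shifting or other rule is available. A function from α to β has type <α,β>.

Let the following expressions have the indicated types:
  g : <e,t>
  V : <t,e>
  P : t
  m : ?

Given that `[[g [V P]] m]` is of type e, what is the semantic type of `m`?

<t,e>

At [[g [V P]] m] (required: e): [g [V P]] is t, which is not a function with range e; hence m is the functor — type <t,e>.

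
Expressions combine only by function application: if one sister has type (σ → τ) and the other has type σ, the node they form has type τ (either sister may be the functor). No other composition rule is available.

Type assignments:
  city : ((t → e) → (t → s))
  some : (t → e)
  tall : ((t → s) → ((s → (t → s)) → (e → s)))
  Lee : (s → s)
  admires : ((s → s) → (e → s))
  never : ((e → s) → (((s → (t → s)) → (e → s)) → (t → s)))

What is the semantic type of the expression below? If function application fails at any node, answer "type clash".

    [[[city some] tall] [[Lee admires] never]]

[city some] — city of type ((t → e) → (t → s)) combines with some of type (t → e): type (t → s).
[[city some] tall] — tall of type ((t → s) → ((s → (t → s)) → (e → s))) combines with [city some] of type (t → s): type ((s → (t → s)) → (e → s)).
[Lee admires] — admires of type ((s → s) → (e → s)) combines with Lee of type (s → s): type (e → s).
[[Lee admires] never] — never of type ((e → s) → (((s → (t → s)) → (e → s)) → (t → s))) combines with [Lee admires] of type (e → s): type (((s → (t → s)) → (e → s)) → (t → s)).
[[[city some] tall] [[Lee admires] never]] — [[Lee admires] never] of type (((s → (t → s)) → (e → s)) → (t → s)) combines with [[city some] tall] of type ((s → (t → s)) → (e → s)): type (t → s).

(t → s)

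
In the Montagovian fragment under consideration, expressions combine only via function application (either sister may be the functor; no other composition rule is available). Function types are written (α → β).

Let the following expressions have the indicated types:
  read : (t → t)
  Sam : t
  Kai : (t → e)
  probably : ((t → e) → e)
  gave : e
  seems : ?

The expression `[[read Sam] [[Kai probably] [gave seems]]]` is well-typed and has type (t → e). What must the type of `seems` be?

At [[read Sam] [[Kai probably] [gave seems]]] (required: (t → e)): [read Sam] is t, which is not a function with range (t → e); hence [[Kai probably] [gave seems]] is the functor — type (t → (t → e)).
At [[Kai probably] [gave seems]] (required: (t → (t → e))): [Kai probably] is e, which is not a function with range (t → (t → e)); hence [gave seems] is the functor — type (e → (t → (t → e))).
At [gave seems] (required: (e → (t → (t → e)))): gave is e, which is not a function with range (e → (t → (t → e))); hence seems is the functor — type (e → (e → (t → (t → e)))).

(e → (e → (t → (t → e))))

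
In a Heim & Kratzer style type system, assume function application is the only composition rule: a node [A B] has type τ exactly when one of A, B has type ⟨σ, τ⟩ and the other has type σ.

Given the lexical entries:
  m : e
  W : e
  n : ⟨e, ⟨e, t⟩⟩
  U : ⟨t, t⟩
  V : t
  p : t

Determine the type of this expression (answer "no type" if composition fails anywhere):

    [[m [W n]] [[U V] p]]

[W n] — n of type ⟨e, ⟨e, t⟩⟩ combines with W of type e: type ⟨e, t⟩.
[m [W n]] — [W n] of type ⟨e, t⟩ combines with m of type e: type t.
[U V] — U of type ⟨t, t⟩ combines with V of type t: type t.
[[U V] p]: t and t cannot combine by function application — type clash.

no type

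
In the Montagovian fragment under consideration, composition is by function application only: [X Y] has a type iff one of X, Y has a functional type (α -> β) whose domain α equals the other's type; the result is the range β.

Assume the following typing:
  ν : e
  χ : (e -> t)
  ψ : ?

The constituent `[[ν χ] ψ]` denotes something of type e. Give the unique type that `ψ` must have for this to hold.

(t -> e)

[[ν χ] ψ] must have type e. The sister [ν χ] has type t; that is not a function onto e, so ψ must be the functor, of type (t -> e).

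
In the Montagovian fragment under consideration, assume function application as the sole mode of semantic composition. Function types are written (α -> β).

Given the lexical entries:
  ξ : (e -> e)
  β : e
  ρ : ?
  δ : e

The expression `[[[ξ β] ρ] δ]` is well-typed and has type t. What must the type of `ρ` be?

At [[[ξ β] ρ] δ] (required: t): δ is e, which is not a function with range t; hence [[ξ β] ρ] is the functor — type (e -> t).
At [[ξ β] ρ] (required: (e -> t)): [ξ β] is e, which is not a function with range (e -> t); hence ρ is the functor — type (e -> (e -> t)).

(e -> (e -> t))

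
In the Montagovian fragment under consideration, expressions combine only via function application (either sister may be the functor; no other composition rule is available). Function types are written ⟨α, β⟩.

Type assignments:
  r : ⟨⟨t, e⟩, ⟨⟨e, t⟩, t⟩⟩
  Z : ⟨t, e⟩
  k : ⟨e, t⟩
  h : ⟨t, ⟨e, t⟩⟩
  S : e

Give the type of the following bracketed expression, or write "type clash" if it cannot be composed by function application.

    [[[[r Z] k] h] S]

At [r Z], r : ⟨⟨t, e⟩, ⟨⟨e, t⟩, t⟩⟩ takes Z : ⟨t, e⟩, giving ⟨⟨e, t⟩, t⟩.
At [[r Z] k], [r Z] : ⟨⟨e, t⟩, t⟩ takes k : ⟨e, t⟩, giving t.
At [[[r Z] k] h], h : ⟨t, ⟨e, t⟩⟩ takes [[r Z] k] : t, giving ⟨e, t⟩.
At [[[[r Z] k] h] S], [[[r Z] k] h] : ⟨e, t⟩ takes S : e, giving t.

t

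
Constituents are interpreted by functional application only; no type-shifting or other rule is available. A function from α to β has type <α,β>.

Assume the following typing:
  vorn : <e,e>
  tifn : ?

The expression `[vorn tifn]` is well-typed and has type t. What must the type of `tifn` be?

<<e,e>,t>

[vorn tifn] must have type t. The sister vorn has type <e,e>; that is not a function onto t, so tifn must be the functor, of type <<e,e>,t>.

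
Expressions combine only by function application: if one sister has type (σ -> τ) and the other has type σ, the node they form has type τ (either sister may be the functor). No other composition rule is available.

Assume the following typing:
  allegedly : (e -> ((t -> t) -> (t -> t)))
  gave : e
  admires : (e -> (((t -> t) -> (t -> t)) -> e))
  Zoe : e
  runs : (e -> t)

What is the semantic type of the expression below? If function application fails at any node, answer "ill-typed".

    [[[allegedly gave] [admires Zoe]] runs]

At [allegedly gave], allegedly : (e -> ((t -> t) -> (t -> t))) takes gave : e, giving ((t -> t) -> (t -> t)).
At [admires Zoe], admires : (e -> (((t -> t) -> (t -> t)) -> e)) takes Zoe : e, giving (((t -> t) -> (t -> t)) -> e).
At [[allegedly gave] [admires Zoe]], [admires Zoe] : (((t -> t) -> (t -> t)) -> e) takes [allegedly gave] : ((t -> t) -> (t -> t)), giving e.
At [[[allegedly gave] [admires Zoe]] runs], runs : (e -> t) takes [[allegedly gave] [admires Zoe]] : e, giving t.

t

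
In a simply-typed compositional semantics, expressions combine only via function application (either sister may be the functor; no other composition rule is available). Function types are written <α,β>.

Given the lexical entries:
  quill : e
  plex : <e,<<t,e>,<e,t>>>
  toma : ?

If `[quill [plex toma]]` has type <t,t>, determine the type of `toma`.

[quill [plex toma]] must have type <t,t>. The sister quill has type e; that is not a function onto <t,t>, so [plex toma] must be the functor, of type <e,<t,t>>.
[plex toma] must have type <e,<t,t>>. The sister plex has type <e,<<t,e>,<e,t>>>; that is not a function onto <e,<t,t>>, so toma must be the functor, of type <<e,<<t,e>,<e,t>>>,<e,<t,t>>>.

<<e,<<t,e>,<e,t>>>,<e,<t,t>>>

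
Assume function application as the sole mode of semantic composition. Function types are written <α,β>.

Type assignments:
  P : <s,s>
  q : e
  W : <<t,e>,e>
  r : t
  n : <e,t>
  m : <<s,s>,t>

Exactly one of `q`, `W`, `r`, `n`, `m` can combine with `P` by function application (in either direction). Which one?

m

q : e — does not combine with P.
W : <<t,e>,e> — does not combine with P.
r : t — does not combine with P.
n : <e,t> — does not combine with P.
m — combines: m : <<s,s>,t> takes P : <s,s> as argument, giving t.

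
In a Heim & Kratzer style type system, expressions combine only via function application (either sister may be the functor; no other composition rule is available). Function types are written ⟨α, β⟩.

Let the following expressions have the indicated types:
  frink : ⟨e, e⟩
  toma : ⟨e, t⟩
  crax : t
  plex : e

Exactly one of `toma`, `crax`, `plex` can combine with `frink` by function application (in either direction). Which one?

toma : ⟨e, t⟩ — frink needs e; toma needs e; neither fits.
crax : t — frink needs e; crax needs nothing (atomic); neither fits.
plex — combines: frink : ⟨e, e⟩ takes plex : e as argument, giving e.

plex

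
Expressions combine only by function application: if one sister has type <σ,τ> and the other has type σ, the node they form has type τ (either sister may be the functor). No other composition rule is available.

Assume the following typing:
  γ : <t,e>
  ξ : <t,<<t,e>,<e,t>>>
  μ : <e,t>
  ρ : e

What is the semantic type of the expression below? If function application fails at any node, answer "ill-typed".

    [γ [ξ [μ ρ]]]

<e,t>

At [μ ρ], μ : <e,t> takes ρ : e, giving t.
At [ξ [μ ρ]], ξ : <t,<<t,e>,<e,t>>> takes [μ ρ] : t, giving <<t,e>,<e,t>>.
At [γ [ξ [μ ρ]]], [ξ [μ ρ]] : <<t,e>,<e,t>> takes γ : <t,e>, giving <e,t>.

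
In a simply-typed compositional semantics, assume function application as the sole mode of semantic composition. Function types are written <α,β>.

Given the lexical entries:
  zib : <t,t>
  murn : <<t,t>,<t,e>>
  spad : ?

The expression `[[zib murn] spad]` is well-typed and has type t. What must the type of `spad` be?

<<t,e>,t>

For [[zib murn] spad] to have type t with [zib murn] of type <t,e>, spad must be the function: spad : <<t,e>,t>.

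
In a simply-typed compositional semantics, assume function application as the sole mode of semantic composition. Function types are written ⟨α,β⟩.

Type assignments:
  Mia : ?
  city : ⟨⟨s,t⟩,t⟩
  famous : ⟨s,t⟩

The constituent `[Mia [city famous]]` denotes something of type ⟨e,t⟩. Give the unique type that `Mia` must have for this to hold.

⟨t,⟨e,t⟩⟩

For [Mia [city famous]] to have type ⟨e,t⟩ with [city famous] of type t, Mia must be the function: Mia : ⟨t,⟨e,t⟩⟩.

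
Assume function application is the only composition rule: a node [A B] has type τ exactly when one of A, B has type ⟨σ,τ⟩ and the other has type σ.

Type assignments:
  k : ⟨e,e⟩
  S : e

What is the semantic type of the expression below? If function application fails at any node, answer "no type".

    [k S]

e

[k S]: k is ⟨e,e⟩, S is e; result e.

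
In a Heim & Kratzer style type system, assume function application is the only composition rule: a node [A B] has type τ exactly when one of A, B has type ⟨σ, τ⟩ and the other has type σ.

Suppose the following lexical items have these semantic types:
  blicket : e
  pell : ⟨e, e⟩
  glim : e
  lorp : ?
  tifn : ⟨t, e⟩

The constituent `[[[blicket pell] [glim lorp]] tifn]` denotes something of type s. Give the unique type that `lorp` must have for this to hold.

For [[[blicket pell] [glim lorp]] tifn] to have type s with tifn of type ⟨t, e⟩, [[blicket pell] [glim lorp]] must be the function: [[blicket pell] [glim lorp]] : ⟨⟨t, e⟩, s⟩.
For [[blicket pell] [glim lorp]] to have type ⟨⟨t, e⟩, s⟩ with [blicket pell] of type e, [glim lorp] must be the function: [glim lorp] : ⟨e, ⟨⟨t, e⟩, s⟩⟩.
For [glim lorp] to have type ⟨e, ⟨⟨t, e⟩, s⟩⟩ with glim of type e, lorp must be the function: lorp : ⟨e, ⟨e, ⟨⟨t, e⟩, s⟩⟩⟩.

⟨e, ⟨e, ⟨⟨t, e⟩, s⟩⟩⟩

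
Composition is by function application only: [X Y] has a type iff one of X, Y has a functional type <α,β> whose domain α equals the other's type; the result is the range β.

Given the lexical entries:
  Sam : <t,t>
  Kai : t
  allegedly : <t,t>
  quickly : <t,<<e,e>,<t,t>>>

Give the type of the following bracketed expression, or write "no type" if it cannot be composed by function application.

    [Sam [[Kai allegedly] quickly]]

[Kai allegedly] — allegedly of type <t,t> combines with Kai of type t: type t.
[[Kai allegedly] quickly] — quickly of type <t,<<e,e>,<t,t>>> combines with [Kai allegedly] of type t: type <<e,e>,<t,t>>.
At [Sam [[Kai allegedly] quickly]]: neither <t,t> nor <<e,e>,<t,t>> can take the other as argument; the node is ill-typed.

no type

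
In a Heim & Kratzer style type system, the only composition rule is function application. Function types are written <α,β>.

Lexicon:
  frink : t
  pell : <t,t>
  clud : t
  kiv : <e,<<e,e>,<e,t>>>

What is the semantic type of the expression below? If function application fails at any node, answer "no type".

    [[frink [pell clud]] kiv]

[pell clud]: functor pell : <t,t>, argument clud : t; result t.
At [frink [pell clud]]: neither t nor t can take the other as argument; the node is ill-typed.

no type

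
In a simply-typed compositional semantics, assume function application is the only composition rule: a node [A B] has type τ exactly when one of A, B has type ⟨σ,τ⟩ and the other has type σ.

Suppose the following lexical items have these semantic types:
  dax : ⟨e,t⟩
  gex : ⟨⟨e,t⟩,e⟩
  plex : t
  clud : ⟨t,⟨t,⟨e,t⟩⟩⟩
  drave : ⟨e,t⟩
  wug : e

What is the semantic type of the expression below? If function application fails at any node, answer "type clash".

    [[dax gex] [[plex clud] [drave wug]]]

[dax gex]: functor gex : ⟨⟨e,t⟩,e⟩, argument dax : ⟨e,t⟩; result e.
[plex clud]: functor clud : ⟨t,⟨t,⟨e,t⟩⟩⟩, argument plex : t; result ⟨t,⟨e,t⟩⟩.
[drave wug]: functor drave : ⟨e,t⟩, argument wug : e; result t.
[[plex clud] [drave wug]]: functor [plex clud] : ⟨t,⟨e,t⟩⟩, argument [drave wug] : t; result ⟨e,t⟩.
[[dax gex] [[plex clud] [drave wug]]]: functor [[plex clud] [drave wug]] : ⟨e,t⟩, argument [dax gex] : e; result t.

t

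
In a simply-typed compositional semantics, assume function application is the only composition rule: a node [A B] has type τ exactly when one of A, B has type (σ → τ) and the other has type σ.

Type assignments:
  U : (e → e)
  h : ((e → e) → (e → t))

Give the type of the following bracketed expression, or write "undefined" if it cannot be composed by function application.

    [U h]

(e → t)

[U h]: h is ((e → e) → (e → t)), U is (e → e); result (e → t).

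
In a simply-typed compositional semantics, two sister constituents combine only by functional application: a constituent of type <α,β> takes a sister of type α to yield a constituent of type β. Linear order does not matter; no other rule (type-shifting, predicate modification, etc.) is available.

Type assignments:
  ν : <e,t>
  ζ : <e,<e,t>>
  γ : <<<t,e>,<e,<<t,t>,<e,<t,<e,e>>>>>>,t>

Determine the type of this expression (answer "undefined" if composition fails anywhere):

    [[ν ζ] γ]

[ν ζ]: <e,t> and <e,<e,t>> cannot combine by function application — type clash.

undefined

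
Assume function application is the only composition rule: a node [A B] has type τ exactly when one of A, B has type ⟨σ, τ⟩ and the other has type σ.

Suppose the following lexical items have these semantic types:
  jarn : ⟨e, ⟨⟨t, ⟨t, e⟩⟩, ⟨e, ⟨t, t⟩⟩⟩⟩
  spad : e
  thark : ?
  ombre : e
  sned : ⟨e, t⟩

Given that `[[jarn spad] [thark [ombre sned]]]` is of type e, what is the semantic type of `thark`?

For [[jarn spad] [thark [ombre sned]]] to have type e with [jarn spad] of type ⟨⟨t, ⟨t, e⟩⟩, ⟨e, ⟨t, t⟩⟩⟩, [thark [ombre sned]] must be the function: [thark [ombre sned]] : ⟨⟨⟨t, ⟨t, e⟩⟩, ⟨e, ⟨t, t⟩⟩⟩, e⟩.
For [thark [ombre sned]] to have type ⟨⟨⟨t, ⟨t, e⟩⟩, ⟨e, ⟨t, t⟩⟩⟩, e⟩ with [ombre sned] of type t, thark must be the function: thark : ⟨t, ⟨⟨⟨t, ⟨t, e⟩⟩, ⟨e, ⟨t, t⟩⟩⟩, e⟩⟩.

⟨t, ⟨⟨⟨t, ⟨t, e⟩⟩, ⟨e, ⟨t, t⟩⟩⟩, e⟩⟩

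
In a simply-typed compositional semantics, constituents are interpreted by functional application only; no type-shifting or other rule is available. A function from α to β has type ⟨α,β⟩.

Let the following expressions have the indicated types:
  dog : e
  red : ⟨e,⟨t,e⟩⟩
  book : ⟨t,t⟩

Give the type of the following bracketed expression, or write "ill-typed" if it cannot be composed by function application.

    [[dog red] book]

At [dog red], red : ⟨e,⟨t,e⟩⟩ takes dog : e, giving ⟨t,e⟩.
[[dog red] book]: ⟨t,e⟩ and ⟨t,t⟩ cannot combine by function application — type clash.

ill-typed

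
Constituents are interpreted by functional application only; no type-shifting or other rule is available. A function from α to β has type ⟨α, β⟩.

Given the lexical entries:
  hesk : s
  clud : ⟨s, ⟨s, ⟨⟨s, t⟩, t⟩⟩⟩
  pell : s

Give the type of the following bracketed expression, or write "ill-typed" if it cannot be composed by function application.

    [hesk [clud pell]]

⟨⟨s, t⟩, t⟩

[clud pell]: ⟨s, ⟨s, ⟨⟨s, t⟩, t⟩⟩⟩ applied to s yields ⟨s, ⟨⟨s, t⟩, t⟩⟩.
[hesk [clud pell]]: ⟨s, ⟨⟨s, t⟩, t⟩⟩ applied to s yields ⟨⟨s, t⟩, t⟩.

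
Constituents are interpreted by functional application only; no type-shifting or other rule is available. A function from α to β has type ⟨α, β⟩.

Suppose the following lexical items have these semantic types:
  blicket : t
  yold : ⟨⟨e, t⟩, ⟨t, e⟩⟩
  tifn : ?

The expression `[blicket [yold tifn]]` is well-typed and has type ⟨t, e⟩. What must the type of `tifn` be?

[blicket [yold tifn]] must have type ⟨t, e⟩. The sister blicket has type t; that is not a function onto ⟨t, e⟩, so [yold tifn] must be the functor, of type ⟨t, ⟨t, e⟩⟩.
[yold tifn] must have type ⟨t, ⟨t, e⟩⟩. The sister yold has type ⟨⟨e, t⟩, ⟨t, e⟩⟩; that is not a function onto ⟨t, ⟨t, e⟩⟩, so tifn must be the functor, of type ⟨⟨⟨e, t⟩, ⟨t, e⟩⟩, ⟨t, ⟨t, e⟩⟩⟩.

⟨⟨⟨e, t⟩, ⟨t, e⟩⟩, ⟨t, ⟨t, e⟩⟩⟩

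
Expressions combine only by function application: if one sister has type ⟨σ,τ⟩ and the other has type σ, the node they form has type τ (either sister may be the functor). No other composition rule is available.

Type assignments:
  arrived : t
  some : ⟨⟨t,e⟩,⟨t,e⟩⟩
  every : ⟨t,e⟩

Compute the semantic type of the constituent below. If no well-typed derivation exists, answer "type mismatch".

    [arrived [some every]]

e

[some every]: functor some : ⟨⟨t,e⟩,⟨t,e⟩⟩, argument every : ⟨t,e⟩; result ⟨t,e⟩.
[arrived [some every]]: functor [some every] : ⟨t,e⟩, argument arrived : t; result e.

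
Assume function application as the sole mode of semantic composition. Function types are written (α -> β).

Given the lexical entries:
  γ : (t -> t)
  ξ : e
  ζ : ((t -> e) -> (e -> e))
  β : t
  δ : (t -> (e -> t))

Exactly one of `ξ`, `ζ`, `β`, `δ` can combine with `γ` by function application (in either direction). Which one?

ξ : e — does not combine with γ.
ζ : ((t -> e) -> (e -> e)) — does not combine with γ.
β — combines: γ : (t -> t) takes β : t as argument, giving t.
δ : (t -> (e -> t)) — does not combine with γ.

β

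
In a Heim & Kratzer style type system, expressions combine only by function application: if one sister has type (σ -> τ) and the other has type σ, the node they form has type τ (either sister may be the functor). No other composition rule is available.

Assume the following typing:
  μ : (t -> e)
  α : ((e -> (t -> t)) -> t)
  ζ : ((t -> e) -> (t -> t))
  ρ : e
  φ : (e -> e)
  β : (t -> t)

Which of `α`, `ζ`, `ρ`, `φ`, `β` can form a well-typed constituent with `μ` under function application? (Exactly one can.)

α : ((e -> (t -> t)) -> t) — neither side's domain matches the other.
ζ — combines: ζ : ((t -> e) -> (t -> t)) takes μ : (t -> e) as argument, giving (t -> t).
ρ : e — neither side's domain matches the other.
φ : (e -> e) — neither side's domain matches the other.
β : (t -> t) — neither side's domain matches the other.

ζ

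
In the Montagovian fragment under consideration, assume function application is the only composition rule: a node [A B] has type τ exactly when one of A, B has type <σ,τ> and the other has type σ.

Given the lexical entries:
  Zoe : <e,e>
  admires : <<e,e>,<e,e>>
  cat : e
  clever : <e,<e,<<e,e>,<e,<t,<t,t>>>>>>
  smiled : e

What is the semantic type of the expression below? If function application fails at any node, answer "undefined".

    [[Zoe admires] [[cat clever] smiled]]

[Zoe admires]: admires is <<e,e>,<e,e>>, Zoe is <e,e>; result <e,e>.
[cat clever]: clever is <e,<e,<<e,e>,<e,<t,<t,t>>>>>>, cat is e; result <e,<<e,e>,<e,<t,<t,t>>>>>.
[[cat clever] smiled]: [cat clever] is <e,<<e,e>,<e,<t,<t,t>>>>>, smiled is e; result <<e,e>,<e,<t,<t,t>>>>.
[[Zoe admires] [[cat clever] smiled]]: [[cat clever] smiled] is <<e,e>,<e,<t,<t,t>>>>, [Zoe admires] is <e,e>; result <e,<t,<t,t>>>.

<e,<t,<t,t>>>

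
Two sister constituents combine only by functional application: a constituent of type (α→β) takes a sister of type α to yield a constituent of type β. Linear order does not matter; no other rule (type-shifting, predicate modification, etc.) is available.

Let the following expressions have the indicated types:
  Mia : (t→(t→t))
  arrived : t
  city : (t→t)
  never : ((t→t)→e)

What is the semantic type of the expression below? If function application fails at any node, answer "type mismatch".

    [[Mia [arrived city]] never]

[arrived city]: functor city : (t→t), argument arrived : t; result t.
[Mia [arrived city]]: functor Mia : (t→(t→t)), argument [arrived city] : t; result (t→t).
[[Mia [arrived city]] never]: functor never : ((t→t)→e), argument [Mia [arrived city]] : (t→t); result e.

e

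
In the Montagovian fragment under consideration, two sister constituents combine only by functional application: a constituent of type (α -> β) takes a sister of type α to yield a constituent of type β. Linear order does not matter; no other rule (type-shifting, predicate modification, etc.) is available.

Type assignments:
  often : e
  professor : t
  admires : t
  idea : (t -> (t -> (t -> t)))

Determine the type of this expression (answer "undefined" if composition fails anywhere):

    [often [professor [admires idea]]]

[admires idea]: functor idea : (t -> (t -> (t -> t))), argument admires : t; result (t -> (t -> t)).
[professor [admires idea]]: functor [admires idea] : (t -> (t -> t)), argument professor : t; result (t -> t).
At [often [professor [admires idea]]]: neither e nor (t -> t) can take the other as argument; the node is ill-typed.

undefined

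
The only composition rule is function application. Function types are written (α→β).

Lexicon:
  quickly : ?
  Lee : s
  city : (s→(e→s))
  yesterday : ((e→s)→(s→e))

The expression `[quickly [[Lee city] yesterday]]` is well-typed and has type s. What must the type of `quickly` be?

((s→e)→s)

For [quickly [[Lee city] yesterday]] to have type s with [[Lee city] yesterday] of type (s→e), quickly must be the function: quickly : ((s→e)→s).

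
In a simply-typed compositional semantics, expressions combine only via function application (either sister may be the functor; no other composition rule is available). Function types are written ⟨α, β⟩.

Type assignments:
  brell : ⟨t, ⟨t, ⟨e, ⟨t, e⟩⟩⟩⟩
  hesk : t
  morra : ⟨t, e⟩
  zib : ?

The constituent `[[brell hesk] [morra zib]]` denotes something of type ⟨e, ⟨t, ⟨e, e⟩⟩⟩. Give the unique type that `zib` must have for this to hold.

At [[brell hesk] [morra zib]] (required: ⟨e, ⟨t, ⟨e, e⟩⟩⟩): [brell hesk] is ⟨t, ⟨e, ⟨t, e⟩⟩⟩, which is not a function with range ⟨e, ⟨t, ⟨e, e⟩⟩⟩; hence [morra zib] is the functor — type ⟨⟨t, ⟨e, ⟨t, e⟩⟩⟩, ⟨e, ⟨t, ⟨e, e⟩⟩⟩⟩.
At [morra zib] (required: ⟨⟨t, ⟨e, ⟨t, e⟩⟩⟩, ⟨e, ⟨t, ⟨e, e⟩⟩⟩⟩): morra is ⟨t, e⟩, which is not a function with range ⟨⟨t, ⟨e, ⟨t, e⟩⟩⟩, ⟨e, ⟨t, ⟨e, e⟩⟩⟩⟩; hence zib is the functor — type ⟨⟨t, e⟩, ⟨⟨t, ⟨e, ⟨t, e⟩⟩⟩, ⟨e, ⟨t, ⟨e, e⟩⟩⟩⟩⟩.

⟨⟨t, e⟩, ⟨⟨t, ⟨e, ⟨t, e⟩⟩⟩, ⟨e, ⟨t, ⟨e, e⟩⟩⟩⟩⟩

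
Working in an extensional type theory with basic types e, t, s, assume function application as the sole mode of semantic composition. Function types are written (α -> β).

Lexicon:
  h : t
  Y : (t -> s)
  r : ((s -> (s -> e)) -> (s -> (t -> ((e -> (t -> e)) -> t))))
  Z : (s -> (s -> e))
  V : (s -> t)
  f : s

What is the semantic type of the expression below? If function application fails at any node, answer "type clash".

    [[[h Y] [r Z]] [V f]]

[h Y] — Y of type (t -> s) combines with h of type t: type s.
[r Z] — r of type ((s -> (s -> e)) -> (s -> (t -> ((e -> (t -> e)) -> t)))) combines with Z of type (s -> (s -> e)): type (s -> (t -> ((e -> (t -> e)) -> t))).
[[h Y] [r Z]] — [r Z] of type (s -> (t -> ((e -> (t -> e)) -> t))) combines with [h Y] of type s: type (t -> ((e -> (t -> e)) -> t)).
[V f] — V of type (s -> t) combines with f of type s: type t.
[[[h Y] [r Z]] [V f]] — [[h Y] [r Z]] of type (t -> ((e -> (t -> e)) -> t)) combines with [V f] of type t: type ((e -> (t -> e)) -> t).

((e -> (t -> e)) -> t)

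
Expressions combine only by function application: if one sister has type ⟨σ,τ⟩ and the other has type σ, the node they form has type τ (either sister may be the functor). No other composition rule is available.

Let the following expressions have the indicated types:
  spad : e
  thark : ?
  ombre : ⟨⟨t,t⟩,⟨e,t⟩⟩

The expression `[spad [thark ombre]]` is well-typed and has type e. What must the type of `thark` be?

[spad [thark ombre]] must have type e. The sister spad has type e; that is not a function onto e, so [thark ombre] must be the functor, of type ⟨e,e⟩.
[thark ombre] must have type ⟨e,e⟩. The sister ombre has type ⟨⟨t,t⟩,⟨e,t⟩⟩; that is not a function onto ⟨e,e⟩, so thark must be the functor, of type ⟨⟨⟨t,t⟩,⟨e,t⟩⟩,⟨e,e⟩⟩.

⟨⟨⟨t,t⟩,⟨e,t⟩⟩,⟨e,e⟩⟩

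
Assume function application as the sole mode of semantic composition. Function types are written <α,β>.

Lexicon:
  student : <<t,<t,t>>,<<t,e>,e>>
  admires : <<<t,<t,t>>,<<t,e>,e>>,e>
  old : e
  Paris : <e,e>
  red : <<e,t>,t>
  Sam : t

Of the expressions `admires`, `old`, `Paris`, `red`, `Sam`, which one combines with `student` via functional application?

admires — combines: admires : <<<t,<t,t>>,<<t,e>,e>>,e> takes student : <<t,<t,t>>,<<t,e>,e>> as argument, giving e.
old : e — does not combine with student.
Paris : <e,e> — does not combine with student.
red : <<e,t>,t> — does not combine with student.
Sam : t — does not combine with student.

admires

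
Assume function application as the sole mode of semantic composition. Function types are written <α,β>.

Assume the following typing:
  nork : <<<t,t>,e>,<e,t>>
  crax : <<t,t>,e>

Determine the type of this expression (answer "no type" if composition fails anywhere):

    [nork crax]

At [nork crax], nork : <<<t,t>,e>,<e,t>> takes crax : <<t,t>,e>, giving <e,t>.

<e,t>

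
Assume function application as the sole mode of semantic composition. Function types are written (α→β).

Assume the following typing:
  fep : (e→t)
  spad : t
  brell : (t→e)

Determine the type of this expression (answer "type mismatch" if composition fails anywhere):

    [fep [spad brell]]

[spad brell]: brell is (t→e), spad is t; result e.
[fep [spad brell]]: fep is (e→t), [spad brell] is e; result t.

t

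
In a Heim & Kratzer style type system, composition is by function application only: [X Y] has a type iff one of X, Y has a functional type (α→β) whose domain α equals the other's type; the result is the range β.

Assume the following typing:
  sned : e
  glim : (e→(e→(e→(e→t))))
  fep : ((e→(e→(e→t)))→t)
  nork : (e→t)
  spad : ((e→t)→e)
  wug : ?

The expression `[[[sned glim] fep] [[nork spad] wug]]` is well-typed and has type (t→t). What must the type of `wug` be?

(e→(t→(t→t)))

For [[[sned glim] fep] [[nork spad] wug]] to have type (t→t) with [[sned glim] fep] of type t, [[nork spad] wug] must be the function: [[nork spad] wug] : (t→(t→t)).
For [[nork spad] wug] to have type (t→(t→t)) with [nork spad] of type e, wug must be the function: wug : (e→(t→(t→t))).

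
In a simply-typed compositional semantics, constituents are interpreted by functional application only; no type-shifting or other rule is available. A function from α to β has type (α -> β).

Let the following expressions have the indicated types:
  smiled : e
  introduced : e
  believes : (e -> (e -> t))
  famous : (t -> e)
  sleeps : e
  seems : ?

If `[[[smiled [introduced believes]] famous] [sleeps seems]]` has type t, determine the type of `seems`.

(e -> (e -> t))

For [[[smiled [introduced believes]] famous] [sleeps seems]] to have type t with [[smiled [introduced believes]] famous] of type e, [sleeps seems] must be the function: [sleeps seems] : (e -> t).
For [sleeps seems] to have type (e -> t) with sleeps of type e, seems must be the function: seems : (e -> (e -> t)).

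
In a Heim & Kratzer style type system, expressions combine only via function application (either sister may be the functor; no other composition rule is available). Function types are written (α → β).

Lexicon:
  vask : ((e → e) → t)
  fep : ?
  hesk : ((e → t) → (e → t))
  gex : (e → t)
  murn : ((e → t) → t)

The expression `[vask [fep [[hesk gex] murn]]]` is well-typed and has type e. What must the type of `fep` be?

[vask [fep [[hesk gex] murn]]] must have type e. The sister vask has type ((e → e) → t); that is not a function onto e, so [fep [[hesk gex] murn]] must be the functor, of type (((e → e) → t) → e).
[fep [[hesk gex] murn]] must have type (((e → e) → t) → e). The sister [[hesk gex] murn] has type t; that is not a function onto (((e → e) → t) → e), so fep must be the functor, of type (t → (((e → e) → t) → e)).

(t → (((e → e) → t) → e))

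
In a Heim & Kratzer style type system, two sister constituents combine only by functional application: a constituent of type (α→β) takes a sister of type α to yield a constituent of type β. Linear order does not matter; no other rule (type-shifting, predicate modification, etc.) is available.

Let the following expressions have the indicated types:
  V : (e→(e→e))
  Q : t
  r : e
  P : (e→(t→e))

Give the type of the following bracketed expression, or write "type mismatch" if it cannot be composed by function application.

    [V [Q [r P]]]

At [r P], P : (e→(t→e)) takes r : e, giving (t→e).
At [Q [r P]], [r P] : (t→e) takes Q : t, giving e.
At [V [Q [r P]]], V : (e→(e→e)) takes [Q [r P]] : e, giving (e→e).

(e→e)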